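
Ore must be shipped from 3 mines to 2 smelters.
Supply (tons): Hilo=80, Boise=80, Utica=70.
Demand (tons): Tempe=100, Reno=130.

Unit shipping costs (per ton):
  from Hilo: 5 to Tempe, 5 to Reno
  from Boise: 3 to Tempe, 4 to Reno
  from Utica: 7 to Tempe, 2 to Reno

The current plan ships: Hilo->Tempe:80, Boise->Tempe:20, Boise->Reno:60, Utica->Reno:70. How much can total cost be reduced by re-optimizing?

60

Current plan cost = 80·5 + 20·3 + 60·4 + 70·2 = 840.
Optimal plan:
  Hilo→Tempe: 20 × 5 = 100
  Hilo→Reno: 60 × 5 = 300
  Boise→Tempe: 80 × 3 = 240
  Utica→Reno: 70 × 2 = 140
Optimal cost = 780.
Saving = 840 − 780 = 60.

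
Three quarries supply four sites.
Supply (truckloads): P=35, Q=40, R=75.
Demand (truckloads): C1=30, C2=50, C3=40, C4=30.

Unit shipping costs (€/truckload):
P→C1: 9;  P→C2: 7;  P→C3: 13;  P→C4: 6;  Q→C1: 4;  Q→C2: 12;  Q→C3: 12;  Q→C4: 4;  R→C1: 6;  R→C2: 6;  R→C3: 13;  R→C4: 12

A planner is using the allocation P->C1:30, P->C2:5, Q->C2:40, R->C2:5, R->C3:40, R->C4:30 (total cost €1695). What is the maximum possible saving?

Current plan cost = 30·9 + 5·7 + 40·12 + 5·6 + 40·13 + 30·12 = €1695.
Optimal plan:
  P->C3: 15 truckloads
  P->C4: 20 truckloads
  Q->C1: 30 truckloads
  Q->C4: 10 truckloads
  R->C2: 50 truckloads
  R->C3: 25 truckloads
Optimal cost = €1100.
Saving = 1695 − 1100 = €595.

595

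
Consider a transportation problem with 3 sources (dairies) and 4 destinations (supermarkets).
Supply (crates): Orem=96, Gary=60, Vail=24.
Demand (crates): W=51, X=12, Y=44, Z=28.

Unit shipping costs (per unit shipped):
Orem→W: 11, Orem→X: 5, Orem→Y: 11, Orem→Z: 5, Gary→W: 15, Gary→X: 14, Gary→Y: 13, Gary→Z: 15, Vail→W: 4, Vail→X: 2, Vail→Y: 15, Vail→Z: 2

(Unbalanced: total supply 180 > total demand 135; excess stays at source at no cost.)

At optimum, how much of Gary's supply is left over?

45

An optimal plan:
  Orem→W: 27 × 11 = 297
  Orem→X: 12 × 5 = 60
  Orem→Y: 29 × 11 = 319
  Orem→Z: 28 × 5 = 140
  Gary→Y: 15 × 13 = 195
  Vail→W: 24 × 4 = 96
Total cost = 1107.
Gary ships 15 of its 60, leaving 45.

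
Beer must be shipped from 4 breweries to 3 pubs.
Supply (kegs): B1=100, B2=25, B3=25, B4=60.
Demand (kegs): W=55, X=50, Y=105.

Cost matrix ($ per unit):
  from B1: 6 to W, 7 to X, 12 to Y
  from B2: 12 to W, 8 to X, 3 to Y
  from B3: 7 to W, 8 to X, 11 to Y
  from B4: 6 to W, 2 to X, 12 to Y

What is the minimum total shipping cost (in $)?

One minimum-cost allocation:
  B1->W: 45 × $6 = $270
  B1->Y: 55 × $12 = $660
  B2->Y: 25 × $3 = $75
  B3->Y: 25 × $11 = $275
  B4->W: 10 × $6 = $60
  B4->X: 50 × $2 = $100
Total = 270 + 660 + 75 + 275 + 60 + 100 = $1440.
(Supply check: B1 ships 100; B2 ships 25; B3 ships 25; B4 ships 60.)

1440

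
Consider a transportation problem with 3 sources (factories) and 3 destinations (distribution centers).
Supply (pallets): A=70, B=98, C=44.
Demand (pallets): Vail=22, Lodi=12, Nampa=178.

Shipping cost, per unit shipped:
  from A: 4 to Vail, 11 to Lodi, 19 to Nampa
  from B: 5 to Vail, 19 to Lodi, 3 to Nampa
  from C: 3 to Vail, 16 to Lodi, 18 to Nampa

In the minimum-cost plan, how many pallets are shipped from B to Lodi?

0

Solving gives:
  A to Lodi: 12 × 11 = 132
  A to Nampa: 58 × 19 = 1102
  B to Nampa: 98 × 3 = 294
  C to Vail: 22 × 3 = 66
  C to Nampa: 22 × 18 = 396
Total cost = 1990.
The route B→Lodi is not used.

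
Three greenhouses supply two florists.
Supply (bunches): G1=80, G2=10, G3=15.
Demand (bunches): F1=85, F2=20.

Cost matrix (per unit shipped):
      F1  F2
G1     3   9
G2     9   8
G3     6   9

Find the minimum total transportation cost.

Optimal allocation:
  G1->F1: 80 × 3 = 240
  G2->F2: 10 × 8 = 80
  G3->F1: 5 × 6 = 30
  G3->F2: 10 × 9 = 90
Total = 240 + 80 + 30 + 90 = 440.

440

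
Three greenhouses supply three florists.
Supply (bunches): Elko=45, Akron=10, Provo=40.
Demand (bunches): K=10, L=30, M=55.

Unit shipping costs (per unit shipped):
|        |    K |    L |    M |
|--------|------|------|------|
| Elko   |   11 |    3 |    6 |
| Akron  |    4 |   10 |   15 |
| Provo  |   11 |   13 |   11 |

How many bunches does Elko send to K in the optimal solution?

0

The minimum-cost plan:
  Elko–L: 30 × 3 = 90
  Elko–M: 15 × 6 = 90
  Akron–K: 10 × 4 = 40
  Provo–M: 40 × 11 = 440
Total cost = 660.
The route Elko→K is not used.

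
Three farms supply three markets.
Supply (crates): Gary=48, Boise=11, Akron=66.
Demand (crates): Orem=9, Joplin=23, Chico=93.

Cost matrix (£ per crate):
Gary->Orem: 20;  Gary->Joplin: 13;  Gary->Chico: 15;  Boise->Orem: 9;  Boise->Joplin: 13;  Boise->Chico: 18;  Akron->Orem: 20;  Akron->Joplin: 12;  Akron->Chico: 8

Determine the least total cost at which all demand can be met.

1313

An optimal shipping plan:
  Gary→Joplin: 21 × £13 = £273
  Gary→Chico: 27 × £15 = £405
  Boise→Orem: 9 × £9 = £81
  Boise→Joplin: 2 × £13 = £26
  Akron→Chico: 66 × £8 = £528
Total = 273 + 405 + 81 + 26 + 528 = £1313.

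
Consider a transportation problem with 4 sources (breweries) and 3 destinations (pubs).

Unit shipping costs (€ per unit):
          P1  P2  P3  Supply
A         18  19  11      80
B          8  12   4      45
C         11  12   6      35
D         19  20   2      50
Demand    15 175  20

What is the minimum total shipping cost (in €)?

An optimal shipping plan:
  A–P2: 80 × €19 = €1520
  B–P1: 15 × €8 = €120
  B–P2: 30 × €12 = €360
  C–P2: 35 × €12 = €420
  D–P2: 30 × €20 = €600
  D–P3: 20 × €2 = €40
Total = 1520 + 120 + 360 + 420 + 600 + 40 = €3060.
(Supply check: A ships 80; B ships 45; C ships 35; D ships 50.)

3060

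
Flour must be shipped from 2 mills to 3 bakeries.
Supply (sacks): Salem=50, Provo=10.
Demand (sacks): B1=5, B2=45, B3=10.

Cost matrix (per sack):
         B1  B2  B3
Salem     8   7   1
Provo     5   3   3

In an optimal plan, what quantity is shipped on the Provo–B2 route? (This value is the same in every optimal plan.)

10

Optimal shipments:
  Salem->B1: 5 × 8 = 40
  Salem->B2: 35 × 7 = 245
  Salem->B3: 10 × 1 = 10
  Provo->B2: 10 × 3 = 30
Total cost = 325.
So Provo→B2 carries 10 sacks.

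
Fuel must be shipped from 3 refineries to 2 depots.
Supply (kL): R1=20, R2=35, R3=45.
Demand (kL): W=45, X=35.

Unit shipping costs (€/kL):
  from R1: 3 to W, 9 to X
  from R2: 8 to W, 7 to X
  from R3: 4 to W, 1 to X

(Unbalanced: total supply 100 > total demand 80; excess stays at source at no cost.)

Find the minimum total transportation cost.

One minimum-cost allocation:
  R1 to W: 20 × €3 = €60
  R2 to W: 15 × €8 = €120
  R3 to W: 10 × €4 = €40
  R3 to X: 35 × €1 = €35
Total = 60 + 120 + 40 + 35 = €255.
(Supply check: R1 ships 20; R2 ships 15; R3 ships 45.)

255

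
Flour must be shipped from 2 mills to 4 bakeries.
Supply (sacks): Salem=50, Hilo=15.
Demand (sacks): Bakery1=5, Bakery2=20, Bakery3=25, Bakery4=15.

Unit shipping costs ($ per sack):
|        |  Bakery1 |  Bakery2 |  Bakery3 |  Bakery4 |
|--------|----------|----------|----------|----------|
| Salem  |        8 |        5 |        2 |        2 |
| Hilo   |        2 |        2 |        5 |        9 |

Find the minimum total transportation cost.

160

One minimum-cost allocation:
  Salem to Bakery2: 10 × $5 = $50
  Salem to Bakery3: 25 × $2 = $50
  Salem to Bakery4: 15 × $2 = $30
  Hilo to Bakery1: 5 × $2 = $10
  Hilo to Bakery2: 10 × $2 = $20
Total = 50 + 50 + 30 + 10 + 20 = $160.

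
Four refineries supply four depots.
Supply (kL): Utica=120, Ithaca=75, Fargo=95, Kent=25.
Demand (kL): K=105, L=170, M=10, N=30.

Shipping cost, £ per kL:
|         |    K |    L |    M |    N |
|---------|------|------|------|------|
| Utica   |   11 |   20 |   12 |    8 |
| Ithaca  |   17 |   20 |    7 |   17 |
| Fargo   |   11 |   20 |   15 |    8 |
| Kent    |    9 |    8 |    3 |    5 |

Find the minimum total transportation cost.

4565

One minimum-cost allocation:
  Utica→K: 10 × £11 = £110
  Utica→L: 80 × £20 = £1600
  Utica→N: 30 × £8 = £240
  Ithaca→L: 65 × £20 = £1300
  Ithaca→M: 10 × £7 = £70
  Fargo→K: 95 × £11 = £1045
  Kent→L: 25 × £8 = £200
Total = 110 + 1600 + 240 + 1300 + 70 + 1045 + 200 = £4565.
(Supply check: Utica ships 120; Ithaca ships 75; Fargo ships 95; Kent ships 25.)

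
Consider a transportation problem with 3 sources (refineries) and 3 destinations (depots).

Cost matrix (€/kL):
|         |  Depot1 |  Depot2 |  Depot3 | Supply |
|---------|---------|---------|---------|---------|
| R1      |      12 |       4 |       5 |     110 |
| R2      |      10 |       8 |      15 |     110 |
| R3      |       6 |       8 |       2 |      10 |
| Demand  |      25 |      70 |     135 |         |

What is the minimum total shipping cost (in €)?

1605

Optimal allocation:
  R1 to Depot3: 110 kL
  R2 to Depot1: 25 kL
  R2 to Depot2: 70 kL
  R2 to Depot3: 15 kL
  R3 to Depot3: 10 kL
Total cost = €1605.
(Supply check: R1 ships 110; R2 ships 110; R3 ships 10.)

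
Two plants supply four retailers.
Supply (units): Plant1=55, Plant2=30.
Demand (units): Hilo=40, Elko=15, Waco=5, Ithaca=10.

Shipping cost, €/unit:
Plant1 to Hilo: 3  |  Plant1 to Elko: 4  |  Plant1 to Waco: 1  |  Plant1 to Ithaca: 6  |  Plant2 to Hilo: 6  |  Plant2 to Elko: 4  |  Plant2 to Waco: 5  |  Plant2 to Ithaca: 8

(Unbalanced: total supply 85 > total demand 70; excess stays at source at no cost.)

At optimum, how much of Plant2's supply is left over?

15

Minimum-cost shipments:
  Plant1→Hilo: 40 × €3 = €120
  Plant1→Waco: 5 × €1 = €5
  Plant1→Ithaca: 10 × €6 = €60
  Plant2→Elko: 15 × €4 = €60
Total cost = €245.
Plant2 ships 15 of its 30, leaving 15.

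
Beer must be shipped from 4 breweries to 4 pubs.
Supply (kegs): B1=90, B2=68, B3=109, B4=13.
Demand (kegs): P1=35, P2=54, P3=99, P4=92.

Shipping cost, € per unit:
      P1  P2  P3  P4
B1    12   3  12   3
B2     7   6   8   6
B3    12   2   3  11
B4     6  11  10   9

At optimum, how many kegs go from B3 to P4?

Optimal shipments:
  B1 to P2: 44 × €3 = €132
  B1 to P4: 46 × €3 = €138
  B2 to P1: 22 × €7 = €154
  B2 to P4: 46 × €6 = €276
  B3 to P2: 10 × €2 = €20
  B3 to P3: 99 × €3 = €297
  B4 to P1: 13 × €6 = €78
Total cost = €1095.
The route B3→P4 is not used.

0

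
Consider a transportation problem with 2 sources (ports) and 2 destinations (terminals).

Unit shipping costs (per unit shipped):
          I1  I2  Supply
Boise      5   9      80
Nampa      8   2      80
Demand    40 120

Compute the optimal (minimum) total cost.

720

One minimum-cost allocation:
  Boise–I1: 40 TEU
  Boise–I2: 40 TEU
  Nampa–I2: 80 TEU
Total cost = 720.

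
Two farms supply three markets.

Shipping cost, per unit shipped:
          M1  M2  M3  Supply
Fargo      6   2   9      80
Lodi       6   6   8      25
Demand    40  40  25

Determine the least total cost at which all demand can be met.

One minimum-cost allocation:
  Fargo->M1: 40 × 6 = 240
  Fargo->M2: 40 × 2 = 80
  Lodi->M3: 25 × 8 = 200
Total = 240 + 80 + 200 = 520.

520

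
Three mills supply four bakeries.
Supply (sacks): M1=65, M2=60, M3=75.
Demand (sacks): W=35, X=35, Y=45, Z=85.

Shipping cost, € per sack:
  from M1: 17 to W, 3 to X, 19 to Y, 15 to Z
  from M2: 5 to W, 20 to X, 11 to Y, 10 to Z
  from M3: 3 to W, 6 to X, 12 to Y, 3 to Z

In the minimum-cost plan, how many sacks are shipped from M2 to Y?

Solving gives:
  M1–X: 35 × €3 = €105
  M1–Y: 20 × €19 = €380
  M1–Z: 10 × €15 = €150
  M2–W: 35 × €5 = €175
  M2–Y: 25 × €11 = €275
  M3–Z: 75 × €3 = €225
Total cost = €1310.
So M2→Y carries 25 sacks.

25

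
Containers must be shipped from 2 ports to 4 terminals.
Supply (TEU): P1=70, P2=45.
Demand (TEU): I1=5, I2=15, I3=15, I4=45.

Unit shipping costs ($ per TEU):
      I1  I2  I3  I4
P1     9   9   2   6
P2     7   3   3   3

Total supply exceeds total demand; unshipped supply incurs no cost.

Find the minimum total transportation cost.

An optimal shipping plan:
  P1->I1: 5 × $9 = $45
  P1->I3: 15 × $2 = $30
  P1->I4: 15 × $6 = $90
  P2->I2: 15 × $3 = $45
  P2->I4: 30 × $3 = $90
Total = 45 + 30 + 90 + 45 + 90 = $300.

300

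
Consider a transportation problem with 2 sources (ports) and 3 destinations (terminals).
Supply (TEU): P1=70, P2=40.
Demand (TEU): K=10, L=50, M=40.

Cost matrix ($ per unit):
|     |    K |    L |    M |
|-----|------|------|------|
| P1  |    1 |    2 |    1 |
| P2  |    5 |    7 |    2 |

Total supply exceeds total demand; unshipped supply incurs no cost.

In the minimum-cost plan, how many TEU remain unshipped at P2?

An optimal plan:
  P1→K: 10 TEU
  P1→L: 50 TEU
  P1→M: 10 TEU
  P2→M: 30 TEU
Total cost = $180.
P2 ships 30 of its 40, leaving 10.

10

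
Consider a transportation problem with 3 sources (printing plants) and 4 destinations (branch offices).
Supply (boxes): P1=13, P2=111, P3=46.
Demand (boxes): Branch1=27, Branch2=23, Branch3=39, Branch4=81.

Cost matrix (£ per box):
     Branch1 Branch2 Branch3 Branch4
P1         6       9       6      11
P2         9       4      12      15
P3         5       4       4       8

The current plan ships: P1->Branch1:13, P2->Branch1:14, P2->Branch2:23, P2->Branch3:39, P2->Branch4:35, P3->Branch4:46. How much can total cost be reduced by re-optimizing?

Current plan cost = 13·6 + 14·9 + 23·4 + 39·12 + 35·15 + 46·8 = £1657.
Optimal plan:
  P1→Branch3: 13 × £6 = £78
  P2→Branch1: 27 × £9 = £243
  P2→Branch2: 23 × £4 = £92
  P2→Branch4: 61 × £15 = £915
  P3→Branch3: 26 × £4 = £104
  P3→Branch4: 20 × £8 = £160
Optimal cost = £1592.
Saving = 1657 − 1592 = £65.

65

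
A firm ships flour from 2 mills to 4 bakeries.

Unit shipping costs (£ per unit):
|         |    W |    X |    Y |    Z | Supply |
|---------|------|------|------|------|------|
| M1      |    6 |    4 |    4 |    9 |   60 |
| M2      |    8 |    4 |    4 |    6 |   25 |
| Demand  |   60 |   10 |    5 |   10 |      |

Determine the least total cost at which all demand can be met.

480

One minimum-cost allocation:
  M1 to W: 60 × £6 = £360
  M2 to X: 10 × £4 = £40
  M2 to Y: 5 × £4 = £20
  M2 to Z: 10 × £6 = £60
Total = 360 + 40 + 20 + 60 = £480.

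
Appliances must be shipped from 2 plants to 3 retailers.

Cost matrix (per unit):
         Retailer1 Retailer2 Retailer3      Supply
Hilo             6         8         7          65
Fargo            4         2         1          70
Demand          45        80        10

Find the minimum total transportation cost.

560

A cheapest plan:
  Hilo->Retailer1: 45 units
  Hilo->Retailer2: 10 units
  Hilo->Retailer3: 10 units
  Fargo->Retailer2: 70 units
Total cost = 560.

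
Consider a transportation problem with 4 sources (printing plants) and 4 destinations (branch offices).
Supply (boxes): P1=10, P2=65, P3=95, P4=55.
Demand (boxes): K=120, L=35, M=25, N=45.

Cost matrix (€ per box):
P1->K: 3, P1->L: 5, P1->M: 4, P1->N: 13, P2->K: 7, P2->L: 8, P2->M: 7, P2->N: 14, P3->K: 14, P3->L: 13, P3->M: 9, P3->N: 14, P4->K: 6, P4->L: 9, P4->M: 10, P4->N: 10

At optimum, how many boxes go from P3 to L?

25

The minimum-cost plan:
  P1 to K: 10 × €3 = €30
  P2 to K: 55 × €7 = €385
  P2 to L: 10 × €8 = €80
  P3 to L: 25 × €13 = €325
  P3 to M: 25 × €9 = €225
  P3 to N: 45 × €14 = €630
  P4 to K: 55 × €6 = €330
Total cost = €2005.
So P3→L carries 25 boxes.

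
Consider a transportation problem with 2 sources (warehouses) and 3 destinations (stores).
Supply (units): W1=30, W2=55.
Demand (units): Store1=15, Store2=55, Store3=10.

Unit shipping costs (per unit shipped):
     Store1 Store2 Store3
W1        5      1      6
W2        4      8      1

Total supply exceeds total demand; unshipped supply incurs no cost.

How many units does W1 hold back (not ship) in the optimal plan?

Minimum-cost shipments:
  W1->Store2: 30 units
  W2->Store1: 15 units
  W2->Store2: 25 units
  W2->Store3: 10 units
Total cost = 300.
W1 ships 30 of its 30, leaving 0.

0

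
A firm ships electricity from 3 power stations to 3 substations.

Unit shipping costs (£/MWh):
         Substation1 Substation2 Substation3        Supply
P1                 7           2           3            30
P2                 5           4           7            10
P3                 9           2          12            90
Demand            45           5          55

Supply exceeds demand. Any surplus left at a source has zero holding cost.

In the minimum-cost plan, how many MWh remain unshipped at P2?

0

An optimal plan:
  P1->Substation3: 30 MWh
  P2->Substation3: 10 MWh
  P3->Substation1: 45 MWh
  P3->Substation2: 5 MWh
  P3->Substation3: 15 MWh
Total cost = £755.
P2 ships 10 of its 10, leaving 0.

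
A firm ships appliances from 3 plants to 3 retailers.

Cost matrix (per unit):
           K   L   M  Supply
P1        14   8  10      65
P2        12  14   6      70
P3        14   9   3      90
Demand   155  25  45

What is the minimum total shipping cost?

Optimal allocation:
  P1->K: 40 units
  P1->L: 25 units
  P2->K: 70 units
  P3->K: 45 units
  P3->M: 45 units
Total cost = 2365.

2365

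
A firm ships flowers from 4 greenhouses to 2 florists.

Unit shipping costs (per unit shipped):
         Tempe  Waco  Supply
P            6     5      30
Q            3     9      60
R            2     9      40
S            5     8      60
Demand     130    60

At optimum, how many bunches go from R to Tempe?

40

Optimal shipments:
  P to Waco: 30 × 5 = 150
  Q to Tempe: 60 × 3 = 180
  R to Tempe: 40 × 2 = 80
  S to Tempe: 30 × 5 = 150
  S to Waco: 30 × 8 = 240
Total cost = 800.
So R→Tempe carries 40 bunches.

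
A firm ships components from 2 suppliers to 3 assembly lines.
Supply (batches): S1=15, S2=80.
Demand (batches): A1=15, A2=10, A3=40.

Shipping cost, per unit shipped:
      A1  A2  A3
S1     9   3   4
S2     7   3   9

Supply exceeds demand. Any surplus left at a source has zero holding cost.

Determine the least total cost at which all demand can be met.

One minimum-cost allocation:
  S1–A3: 15 × 4 = 60
  S2–A1: 15 × 7 = 105
  S2–A2: 10 × 3 = 30
  S2–A3: 25 × 9 = 225
Total = 60 + 105 + 30 + 225 = 420.

420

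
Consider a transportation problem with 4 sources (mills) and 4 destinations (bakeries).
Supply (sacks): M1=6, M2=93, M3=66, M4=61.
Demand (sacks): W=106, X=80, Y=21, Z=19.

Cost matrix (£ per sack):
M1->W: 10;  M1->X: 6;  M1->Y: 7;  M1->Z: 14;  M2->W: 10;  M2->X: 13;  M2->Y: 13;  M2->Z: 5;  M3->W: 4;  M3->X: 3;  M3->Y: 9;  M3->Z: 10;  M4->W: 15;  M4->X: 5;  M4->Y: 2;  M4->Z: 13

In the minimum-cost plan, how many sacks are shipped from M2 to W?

Solving gives:
  M1->X: 6 sacks
  M2->W: 74 sacks
  M2->Z: 19 sacks
  M3->W: 32 sacks
  M3->X: 34 sacks
  M4->X: 40 sacks
  M4->Y: 21 sacks
Total cost = £1343.
So M2→W carries 74 sacks.

74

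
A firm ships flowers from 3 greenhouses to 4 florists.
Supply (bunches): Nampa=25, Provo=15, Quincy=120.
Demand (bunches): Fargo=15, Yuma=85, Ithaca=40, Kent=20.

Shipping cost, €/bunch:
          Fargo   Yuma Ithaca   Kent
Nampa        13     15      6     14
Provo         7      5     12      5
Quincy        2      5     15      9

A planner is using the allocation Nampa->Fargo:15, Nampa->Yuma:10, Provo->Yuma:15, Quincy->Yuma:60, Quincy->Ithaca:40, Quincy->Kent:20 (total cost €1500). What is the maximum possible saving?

550

Current plan cost = 15·13 + 10·15 + 15·5 + 60·5 + 40·15 + 20·9 = €1500.
Optimal plan:
  Nampa->Ithaca: 25 × €6 = €150
  Provo->Kent: 15 × €5 = €75
  Quincy->Fargo: 15 × €2 = €30
  Quincy->Yuma: 85 × €5 = €425
  Quincy->Ithaca: 15 × €15 = €225
  Quincy->Kent: 5 × €9 = €45
Optimal cost = €950.
Saving = 1500 − 950 = €550.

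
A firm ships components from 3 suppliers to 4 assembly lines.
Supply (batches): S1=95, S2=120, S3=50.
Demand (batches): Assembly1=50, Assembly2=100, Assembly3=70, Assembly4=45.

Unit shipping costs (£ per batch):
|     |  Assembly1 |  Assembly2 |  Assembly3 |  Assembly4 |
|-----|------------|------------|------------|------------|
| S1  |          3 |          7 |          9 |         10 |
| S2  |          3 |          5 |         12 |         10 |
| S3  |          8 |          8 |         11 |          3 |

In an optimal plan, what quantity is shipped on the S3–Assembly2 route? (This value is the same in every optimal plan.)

0

Solving gives:
  S1–Assembly1: 30 batches
  S1–Assembly3: 65 batches
  S2–Assembly1: 20 batches
  S2–Assembly2: 100 batches
  S3–Assembly3: 5 batches
  S3–Assembly4: 45 batches
Total cost = £1425.
The route S3→Assembly2 is not used.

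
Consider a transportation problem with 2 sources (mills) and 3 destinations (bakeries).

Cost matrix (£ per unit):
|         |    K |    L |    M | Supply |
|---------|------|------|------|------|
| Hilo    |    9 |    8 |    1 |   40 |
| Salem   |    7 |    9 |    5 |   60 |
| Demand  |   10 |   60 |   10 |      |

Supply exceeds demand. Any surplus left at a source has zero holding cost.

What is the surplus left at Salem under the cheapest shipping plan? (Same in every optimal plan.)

20

An optimal plan:
  Hilo to L: 30 × £8 = £240
  Hilo to M: 10 × £1 = £10
  Salem to K: 10 × £7 = £70
  Salem to L: 30 × £9 = £270
Total cost = £590.
Salem ships 40 of its 60, leaving 20.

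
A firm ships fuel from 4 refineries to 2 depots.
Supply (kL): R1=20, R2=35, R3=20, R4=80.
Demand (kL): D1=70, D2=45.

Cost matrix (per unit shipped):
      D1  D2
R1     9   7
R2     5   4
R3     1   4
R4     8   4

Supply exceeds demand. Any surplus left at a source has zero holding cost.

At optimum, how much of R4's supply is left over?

20

An optimal plan:
  R2–D1: 35 × 5 = 175
  R3–D1: 20 × 1 = 20
  R4–D1: 15 × 8 = 120
  R4–D2: 45 × 4 = 180
Total cost = 495.
R4 ships 60 of its 80, leaving 20.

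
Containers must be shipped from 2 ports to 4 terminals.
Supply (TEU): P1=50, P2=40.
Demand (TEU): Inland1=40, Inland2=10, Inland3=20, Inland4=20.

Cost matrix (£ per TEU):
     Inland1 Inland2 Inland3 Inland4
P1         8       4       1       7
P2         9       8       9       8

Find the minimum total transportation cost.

560

One minimum-cost allocation:
  P1->Inland1: 20 × £8 = £160
  P1->Inland2: 10 × £4 = £40
  P1->Inland3: 20 × £1 = £20
  P2->Inland1: 20 × £9 = £180
  P2->Inland4: 20 × £8 = £160
Total = 160 + 40 + 20 + 180 + 160 = £560.
(Supply check: P1 ships 50; P2 ships 40.)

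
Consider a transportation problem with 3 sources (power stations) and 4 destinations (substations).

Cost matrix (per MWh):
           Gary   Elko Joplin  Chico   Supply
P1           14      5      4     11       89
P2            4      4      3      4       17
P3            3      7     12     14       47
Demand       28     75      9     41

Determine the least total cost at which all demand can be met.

865

A cheapest plan:
  P1–Elko: 56 × 5 = 280
  P1–Joplin: 9 × 4 = 36
  P1–Chico: 24 × 11 = 264
  P2–Chico: 17 × 4 = 68
  P3–Gary: 28 × 3 = 84
  P3–Elko: 19 × 7 = 133
Total = 280 + 36 + 264 + 68 + 84 + 133 = 865.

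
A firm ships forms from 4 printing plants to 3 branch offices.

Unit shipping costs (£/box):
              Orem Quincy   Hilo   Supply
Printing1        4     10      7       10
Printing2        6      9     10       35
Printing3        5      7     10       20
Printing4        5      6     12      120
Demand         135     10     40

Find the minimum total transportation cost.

1110

An optimal shipping plan:
  Printing1→Hilo: 10 × £7 = £70
  Printing2→Orem: 5 × £6 = £30
  Printing2→Hilo: 30 × £10 = £300
  Printing3→Orem: 20 × £5 = £100
  Printing4→Orem: 110 × £5 = £550
  Printing4→Quincy: 10 × £6 = £60
Total = 70 + 30 + 300 + 100 + 550 + 60 = £1110.
(Supply check: Printing1 ships 10; Printing2 ships 35; Printing3 ships 20; Printing4 ships 120.)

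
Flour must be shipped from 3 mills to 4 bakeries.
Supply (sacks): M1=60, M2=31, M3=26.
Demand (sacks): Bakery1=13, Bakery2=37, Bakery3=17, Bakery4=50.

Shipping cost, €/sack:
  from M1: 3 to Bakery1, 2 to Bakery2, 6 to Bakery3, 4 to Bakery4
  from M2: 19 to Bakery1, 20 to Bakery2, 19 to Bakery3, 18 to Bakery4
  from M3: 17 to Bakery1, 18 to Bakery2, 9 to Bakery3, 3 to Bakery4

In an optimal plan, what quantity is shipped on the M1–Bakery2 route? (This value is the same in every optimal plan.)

37

Optimal shipments:
  M1->Bakery1: 13 × €3 = €39
  M1->Bakery2: 37 × €2 = €74
  M1->Bakery4: 10 × €4 = €40
  M2->Bakery3: 17 × €19 = €323
  M2->Bakery4: 14 × €18 = €252
  M3->Bakery4: 26 × €3 = €78
Total cost = €806.
So M1→Bakery2 carries 37 sacks.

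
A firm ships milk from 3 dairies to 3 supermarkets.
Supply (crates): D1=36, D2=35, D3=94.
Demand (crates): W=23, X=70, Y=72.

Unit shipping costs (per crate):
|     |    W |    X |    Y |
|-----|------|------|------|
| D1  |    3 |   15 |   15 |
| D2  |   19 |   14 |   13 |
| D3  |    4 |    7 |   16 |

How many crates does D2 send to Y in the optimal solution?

35

The minimum-cost plan:
  D1->Y: 36 × 15 = 540
  D2->Y: 35 × 13 = 455
  D3->W: 23 × 4 = 92
  D3->X: 70 × 7 = 490
  D3->Y: 1 × 16 = 16
Total cost = 1593.
So D2→Y carries 35 crates.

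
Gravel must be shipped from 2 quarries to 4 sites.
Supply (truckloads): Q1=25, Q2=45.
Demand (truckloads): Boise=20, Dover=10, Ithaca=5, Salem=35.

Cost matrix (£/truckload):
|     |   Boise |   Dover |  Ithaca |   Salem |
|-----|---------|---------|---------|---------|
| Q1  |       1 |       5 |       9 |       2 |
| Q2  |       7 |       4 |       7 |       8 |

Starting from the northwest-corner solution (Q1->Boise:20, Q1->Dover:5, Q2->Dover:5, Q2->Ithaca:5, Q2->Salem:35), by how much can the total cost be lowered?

Current plan cost = 20·1 + 5·5 + 5·4 + 5·7 + 35·8 = £380.
Optimal plan:
  Q1->Salem: 25 × £2 = £50
  Q2->Boise: 20 × £7 = £140
  Q2->Dover: 10 × £4 = £40
  Q2->Ithaca: 5 × £7 = £35
  Q2->Salem: 10 × £8 = £80
Optimal cost = £345.
Saving = 380 − 345 = £35.

35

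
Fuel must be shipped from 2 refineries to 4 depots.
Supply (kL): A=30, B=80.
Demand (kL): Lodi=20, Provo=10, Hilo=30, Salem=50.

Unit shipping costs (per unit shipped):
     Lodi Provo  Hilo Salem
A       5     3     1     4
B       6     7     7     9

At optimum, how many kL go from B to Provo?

10

Optimal shipments:
  A–Hilo: 30 × 1 = 30
  B–Lodi: 20 × 6 = 120
  B–Provo: 10 × 7 = 70
  B–Salem: 50 × 9 = 450
Total cost = 670.
So B→Provo carries 10 kL.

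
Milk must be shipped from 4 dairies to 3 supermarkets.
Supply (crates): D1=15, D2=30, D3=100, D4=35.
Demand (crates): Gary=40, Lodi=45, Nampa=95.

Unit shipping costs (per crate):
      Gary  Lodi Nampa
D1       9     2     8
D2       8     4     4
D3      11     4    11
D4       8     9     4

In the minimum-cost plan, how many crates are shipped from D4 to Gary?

The minimum-cost plan:
  D1 to Nampa: 15 × 8 = 120
  D2 to Nampa: 30 × 4 = 120
  D3 to Gary: 40 × 11 = 440
  D3 to Lodi: 45 × 4 = 180
  D3 to Nampa: 15 × 11 = 165
  D4 to Nampa: 35 × 4 = 140
Total cost = 1165.
The route D4→Gary is not used.

0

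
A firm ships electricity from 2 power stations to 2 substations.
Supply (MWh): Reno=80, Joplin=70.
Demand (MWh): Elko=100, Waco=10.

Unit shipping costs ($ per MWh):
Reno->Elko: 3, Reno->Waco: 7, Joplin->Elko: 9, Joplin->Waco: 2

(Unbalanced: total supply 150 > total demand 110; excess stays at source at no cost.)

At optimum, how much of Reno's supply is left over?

0

An optimal plan:
  Reno to Elko: 80 MWh
  Joplin to Elko: 20 MWh
  Joplin to Waco: 10 MWh
Total cost = $440.
Reno ships 80 of its 80, leaving 0.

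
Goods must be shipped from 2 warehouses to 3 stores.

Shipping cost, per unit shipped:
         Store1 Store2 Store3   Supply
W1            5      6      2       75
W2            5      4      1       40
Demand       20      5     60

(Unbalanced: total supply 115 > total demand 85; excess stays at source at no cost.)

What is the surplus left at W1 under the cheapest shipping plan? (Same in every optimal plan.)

30

Minimum-cost shipments:
  W1–Store1: 20 × 5 = 100
  W1–Store3: 25 × 2 = 50
  W2–Store2: 5 × 4 = 20
  W2–Store3: 35 × 1 = 35
Total cost = 205.
W1 ships 45 of its 75, leaving 30.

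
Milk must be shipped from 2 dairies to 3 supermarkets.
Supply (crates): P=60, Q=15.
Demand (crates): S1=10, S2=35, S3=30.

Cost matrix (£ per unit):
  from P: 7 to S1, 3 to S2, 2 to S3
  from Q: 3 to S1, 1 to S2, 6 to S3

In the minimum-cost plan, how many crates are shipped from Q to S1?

The minimum-cost plan:
  P–S2: 30 × £3 = £90
  P–S3: 30 × £2 = £60
  Q–S1: 10 × £3 = £30
  Q–S2: 5 × £1 = £5
Total cost = £185.
So Q→S1 carries 10 crates.

10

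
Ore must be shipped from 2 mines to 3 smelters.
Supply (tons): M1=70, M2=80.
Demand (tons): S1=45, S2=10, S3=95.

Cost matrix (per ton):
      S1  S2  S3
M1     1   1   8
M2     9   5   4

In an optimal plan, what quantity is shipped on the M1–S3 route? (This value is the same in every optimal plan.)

15

Solving gives:
  M1->S1: 45 × 1 = 45
  M1->S2: 10 × 1 = 10
  M1->S3: 15 × 8 = 120
  M2->S3: 80 × 4 = 320
Total cost = 495.
So M1→S3 carries 15 tons.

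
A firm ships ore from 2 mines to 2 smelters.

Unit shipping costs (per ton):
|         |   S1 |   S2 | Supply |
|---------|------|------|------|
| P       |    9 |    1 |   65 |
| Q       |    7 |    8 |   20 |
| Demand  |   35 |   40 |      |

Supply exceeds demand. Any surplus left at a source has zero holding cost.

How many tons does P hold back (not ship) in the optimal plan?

Minimum-cost shipments:
  P to S1: 15 × 9 = 135
  P to S2: 40 × 1 = 40
  Q to S1: 20 × 7 = 140
Total cost = 315.
P ships 55 of its 65, leaving 10.

10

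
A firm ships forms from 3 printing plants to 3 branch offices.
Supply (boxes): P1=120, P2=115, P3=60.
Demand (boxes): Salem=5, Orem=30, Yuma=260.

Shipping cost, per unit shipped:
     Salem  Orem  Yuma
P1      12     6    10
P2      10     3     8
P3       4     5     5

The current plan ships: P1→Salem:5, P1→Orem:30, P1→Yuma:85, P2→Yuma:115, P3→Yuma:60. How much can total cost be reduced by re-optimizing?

45

Current plan cost = 5·12 + 30·6 + 85·10 + 115·8 + 60·5 = 2310.
Optimal plan:
  P1 to Yuma: 120 × 10 = 1200
  P2 to Orem: 30 × 3 = 90
  P2 to Yuma: 85 × 8 = 680
  P3 to Salem: 5 × 4 = 20
  P3 to Yuma: 55 × 5 = 275
Optimal cost = 2265.
Saving = 2310 − 2265 = 45.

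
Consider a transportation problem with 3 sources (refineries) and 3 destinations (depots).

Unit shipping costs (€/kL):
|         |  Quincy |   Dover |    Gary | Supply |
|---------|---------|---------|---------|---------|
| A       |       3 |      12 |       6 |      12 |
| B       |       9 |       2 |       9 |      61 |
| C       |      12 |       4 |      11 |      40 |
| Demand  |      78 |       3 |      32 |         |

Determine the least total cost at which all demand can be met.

1009

A cheapest plan:
  A–Quincy: 12 × €3 = €36
  B–Quincy: 61 × €9 = €549
  C–Quincy: 5 × €12 = €60
  C–Dover: 3 × €4 = €12
  C–Gary: 32 × €11 = €352
Total = 36 + 549 + 60 + 12 + 352 = €1009.
(Supply check: A ships 12; B ships 61; C ships 40.)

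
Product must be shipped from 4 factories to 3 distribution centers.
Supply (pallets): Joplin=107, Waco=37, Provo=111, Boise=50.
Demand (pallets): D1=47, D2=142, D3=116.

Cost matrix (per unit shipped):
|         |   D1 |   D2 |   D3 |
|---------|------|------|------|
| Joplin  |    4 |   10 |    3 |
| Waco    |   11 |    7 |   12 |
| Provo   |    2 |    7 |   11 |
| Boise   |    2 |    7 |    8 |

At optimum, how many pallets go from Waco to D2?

37

Solving gives:
  Joplin–D3: 107 × 3 = 321
  Waco–D2: 37 × 7 = 259
  Provo–D1: 47 × 2 = 94
  Provo–D2: 64 × 7 = 448
  Boise–D2: 41 × 7 = 287
  Boise–D3: 9 × 8 = 72
Total cost = 1481.
So Waco→D2 carries 37 pallets.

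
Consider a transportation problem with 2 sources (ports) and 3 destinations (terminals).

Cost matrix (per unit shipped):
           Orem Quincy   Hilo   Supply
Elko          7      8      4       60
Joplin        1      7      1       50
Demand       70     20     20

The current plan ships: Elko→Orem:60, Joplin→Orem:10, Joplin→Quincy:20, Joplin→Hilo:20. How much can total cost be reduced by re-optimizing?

Current plan cost = 60·7 + 10·1 + 20·7 + 20·1 = 590.
Optimal plan:
  Elko to Orem: 20 × 7 = 140
  Elko to Quincy: 20 × 8 = 160
  Elko to Hilo: 20 × 4 = 80
  Joplin to Orem: 50 × 1 = 50
Optimal cost = 430.
Saving = 590 − 430 = 160.

160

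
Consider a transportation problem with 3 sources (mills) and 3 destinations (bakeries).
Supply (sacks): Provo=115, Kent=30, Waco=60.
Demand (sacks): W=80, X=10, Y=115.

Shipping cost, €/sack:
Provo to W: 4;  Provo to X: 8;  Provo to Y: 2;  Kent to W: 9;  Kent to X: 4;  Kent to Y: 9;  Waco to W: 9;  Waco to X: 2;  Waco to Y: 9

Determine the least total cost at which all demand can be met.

970

A cheapest plan:
  Provo–Y: 115 × €2 = €230
  Kent–W: 30 × €9 = €270
  Waco–W: 50 × €9 = €450
  Waco–X: 10 × €2 = €20
Total = 230 + 270 + 450 + 20 = €970.
(Supply check: Provo ships 115; Kent ships 30; Waco ships 60.)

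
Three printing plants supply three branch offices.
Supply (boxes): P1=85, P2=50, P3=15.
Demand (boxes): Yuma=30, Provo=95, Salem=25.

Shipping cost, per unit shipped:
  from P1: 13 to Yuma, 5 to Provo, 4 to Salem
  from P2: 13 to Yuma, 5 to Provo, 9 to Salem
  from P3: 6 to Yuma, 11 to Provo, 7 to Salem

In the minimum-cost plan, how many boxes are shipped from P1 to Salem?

25

Solving gives:
  P1->Provo: 60 × 5 = 300
  P1->Salem: 25 × 4 = 100
  P2->Yuma: 15 × 13 = 195
  P2->Provo: 35 × 5 = 175
  P3->Yuma: 15 × 6 = 90
Total cost = 860.
So P1→Salem carries 25 boxes.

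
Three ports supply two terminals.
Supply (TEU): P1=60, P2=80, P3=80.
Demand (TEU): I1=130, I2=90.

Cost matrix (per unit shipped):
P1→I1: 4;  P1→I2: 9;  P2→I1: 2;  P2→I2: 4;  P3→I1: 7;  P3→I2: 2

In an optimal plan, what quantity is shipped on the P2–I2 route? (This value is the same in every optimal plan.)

10

The minimum-cost plan:
  P1->I1: 60 × 4 = 240
  P2->I1: 70 × 2 = 140
  P2->I2: 10 × 4 = 40
  P3->I2: 80 × 2 = 160
Total cost = 580.
So P2→I2 carries 10 TEU.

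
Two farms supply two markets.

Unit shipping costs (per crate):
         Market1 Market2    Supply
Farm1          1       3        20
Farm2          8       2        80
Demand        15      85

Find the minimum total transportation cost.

190

A cheapest plan:
  Farm1->Market1: 15 crates
  Farm1->Market2: 5 crates
  Farm2->Market2: 80 crates
Total cost = 190.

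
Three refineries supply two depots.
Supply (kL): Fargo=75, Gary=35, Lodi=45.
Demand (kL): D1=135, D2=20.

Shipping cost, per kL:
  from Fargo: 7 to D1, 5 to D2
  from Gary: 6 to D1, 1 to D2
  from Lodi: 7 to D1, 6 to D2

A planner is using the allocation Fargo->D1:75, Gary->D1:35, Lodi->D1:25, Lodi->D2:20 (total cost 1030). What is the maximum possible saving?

Current plan cost = 75·7 + 35·6 + 25·7 + 20·6 = 1030.
Optimal plan:
  Fargo–D1: 75 kL
  Gary–D1: 15 kL
  Gary–D2: 20 kL
  Lodi–D1: 45 kL
Optimal cost = 950.
Saving = 1030 − 950 = 80.

80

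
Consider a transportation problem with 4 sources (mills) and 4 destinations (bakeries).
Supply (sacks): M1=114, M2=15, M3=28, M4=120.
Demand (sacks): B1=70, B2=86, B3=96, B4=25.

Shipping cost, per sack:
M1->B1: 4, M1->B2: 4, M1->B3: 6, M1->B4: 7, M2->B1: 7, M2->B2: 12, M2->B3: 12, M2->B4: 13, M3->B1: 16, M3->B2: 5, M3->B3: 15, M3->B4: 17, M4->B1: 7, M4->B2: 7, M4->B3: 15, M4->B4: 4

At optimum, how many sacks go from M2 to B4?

Optimal shipments:
  M1–B2: 18 × 4 = 72
  M1–B3: 96 × 6 = 576
  M2–B1: 15 × 7 = 105
  M3–B2: 28 × 5 = 140
  M4–B1: 55 × 7 = 385
  M4–B2: 40 × 7 = 280
  M4–B4: 25 × 4 = 100
Total cost = 1658.
The route M2→B4 is not used.

0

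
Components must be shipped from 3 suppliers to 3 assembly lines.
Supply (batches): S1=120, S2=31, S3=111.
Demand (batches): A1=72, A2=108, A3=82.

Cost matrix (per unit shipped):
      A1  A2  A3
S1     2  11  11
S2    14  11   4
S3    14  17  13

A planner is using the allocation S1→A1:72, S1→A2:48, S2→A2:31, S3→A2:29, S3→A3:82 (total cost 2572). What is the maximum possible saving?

93

Current plan cost = 72·2 + 48·11 + 31·11 + 29·17 + 82·13 = 2572.
Optimal plan:
  S1→A1: 72 batches
  S1→A2: 48 batches
  S2→A3: 31 batches
  S3→A2: 60 batches
  S3→A3: 51 batches
Optimal cost = 2479.
Saving = 2572 − 2479 = 93.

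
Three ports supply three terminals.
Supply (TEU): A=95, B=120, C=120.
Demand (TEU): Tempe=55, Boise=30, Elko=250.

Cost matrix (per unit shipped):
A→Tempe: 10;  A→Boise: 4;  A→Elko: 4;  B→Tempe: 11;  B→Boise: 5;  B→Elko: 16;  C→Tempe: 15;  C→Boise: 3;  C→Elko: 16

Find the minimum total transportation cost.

3555

One minimum-cost allocation:
  A–Elko: 95 × 4 = 380
  B–Tempe: 55 × 11 = 605
  B–Elko: 65 × 16 = 1040
  C–Boise: 30 × 3 = 90
  C–Elko: 90 × 16 = 1440
Total = 380 + 605 + 1040 + 90 + 1440 = 3555.
(Supply check: A ships 95; B ships 120; C ships 120.)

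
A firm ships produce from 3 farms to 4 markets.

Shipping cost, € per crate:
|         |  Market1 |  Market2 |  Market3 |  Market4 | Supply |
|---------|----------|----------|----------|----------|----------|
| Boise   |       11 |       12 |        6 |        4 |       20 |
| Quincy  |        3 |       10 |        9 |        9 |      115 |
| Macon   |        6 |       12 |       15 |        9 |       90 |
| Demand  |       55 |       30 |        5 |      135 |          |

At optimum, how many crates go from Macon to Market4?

Optimal shipments:
  Boise–Market4: 20 × €4 = €80
  Quincy–Market1: 55 × €3 = €165
  Quincy–Market2: 30 × €10 = €300
  Quincy–Market3: 5 × €9 = €45
  Quincy–Market4: 25 × €9 = €225
  Macon–Market4: 90 × €9 = €810
Total cost = €1625.
So Macon→Market4 carries 90 crates.

90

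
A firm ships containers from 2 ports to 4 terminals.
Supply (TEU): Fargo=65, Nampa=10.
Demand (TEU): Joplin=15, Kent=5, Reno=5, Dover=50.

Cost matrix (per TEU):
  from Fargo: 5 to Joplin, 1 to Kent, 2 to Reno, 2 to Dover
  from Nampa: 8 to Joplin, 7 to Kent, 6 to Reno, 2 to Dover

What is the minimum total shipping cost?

190

One minimum-cost allocation:
  Fargo→Joplin: 15 × 5 = 75
  Fargo→Kent: 5 × 1 = 5
  Fargo→Reno: 5 × 2 = 10
  Fargo→Dover: 40 × 2 = 80
  Nampa→Dover: 10 × 2 = 20
Total = 75 + 5 + 10 + 80 + 20 = 190.
(Supply check: Fargo ships 65; Nampa ships 10.)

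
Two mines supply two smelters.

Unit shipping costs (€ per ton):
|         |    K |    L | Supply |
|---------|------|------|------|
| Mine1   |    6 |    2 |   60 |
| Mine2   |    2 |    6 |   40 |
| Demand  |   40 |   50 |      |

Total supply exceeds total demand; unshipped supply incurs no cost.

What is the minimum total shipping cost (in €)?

A cheapest plan:
  Mine1 to L: 50 × €2 = €100
  Mine2 to K: 40 × €2 = €80
Total = 100 + 80 = €180.

180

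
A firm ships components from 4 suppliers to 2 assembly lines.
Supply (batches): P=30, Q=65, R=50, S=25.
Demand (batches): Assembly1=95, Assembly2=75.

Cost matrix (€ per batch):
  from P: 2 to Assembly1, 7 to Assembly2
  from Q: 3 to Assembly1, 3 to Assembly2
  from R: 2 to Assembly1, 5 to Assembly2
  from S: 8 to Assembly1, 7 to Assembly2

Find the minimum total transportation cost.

530

Optimal allocation:
  P–Assembly1: 30 × €2 = €60
  Q–Assembly1: 15 × €3 = €45
  Q–Assembly2: 50 × €3 = €150
  R–Assembly1: 50 × €2 = €100
  S–Assembly2: 25 × €7 = €175
Total = 60 + 45 + 150 + 100 + 175 = €530.
(Supply check: P ships 30; Q ships 65; R ships 50; S ships 25.)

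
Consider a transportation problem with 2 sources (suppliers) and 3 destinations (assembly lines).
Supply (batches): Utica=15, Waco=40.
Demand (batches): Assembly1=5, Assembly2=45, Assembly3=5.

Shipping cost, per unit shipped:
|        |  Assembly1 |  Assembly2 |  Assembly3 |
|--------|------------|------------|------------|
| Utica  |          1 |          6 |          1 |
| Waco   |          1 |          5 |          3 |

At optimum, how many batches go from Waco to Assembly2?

40

The minimum-cost plan:
  Utica→Assembly1: 5 × 1 = 5
  Utica→Assembly2: 5 × 6 = 30
  Utica→Assembly3: 5 × 1 = 5
  Waco→Assembly2: 40 × 5 = 200
Total cost = 240.
So Waco→Assembly2 carries 40 batches.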